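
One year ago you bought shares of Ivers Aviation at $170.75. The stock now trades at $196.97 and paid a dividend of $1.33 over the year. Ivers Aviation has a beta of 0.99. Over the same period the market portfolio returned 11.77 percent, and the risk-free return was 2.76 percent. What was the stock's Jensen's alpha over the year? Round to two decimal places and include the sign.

+4.45%

Realised HPR = (P1 + D1 − P0) / P0 = (196.97 + 1.33 − 170.75) / 170.75 = 27.55 / 170.75 = 16.1347%
MRP = 11.77% − 2.76% = 9.01%
CAPM required = R_f + β·MRP = 2.76% + 0.99 × 9.01% = 11.6799%
α = realised − required = 16.1347% − 11.6799% = +4.45%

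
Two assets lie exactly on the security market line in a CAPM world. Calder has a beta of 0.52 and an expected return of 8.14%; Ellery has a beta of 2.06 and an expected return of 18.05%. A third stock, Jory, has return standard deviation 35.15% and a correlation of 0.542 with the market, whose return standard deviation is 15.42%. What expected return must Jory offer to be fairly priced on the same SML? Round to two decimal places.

MRP = (18.05% − 8.14%) / (2.06 − 0.52) = 6.4351%
R_f = 8.14% − 0.52 × 6.4351% = 4.7937%
β_Jory = ρ·σ_i/σ_m = 0.542 × 35.15 / 15.42 = 1.2355
E(R_Jory) = R_f + β × MRP = 4.7937% + 1.2355 × 6.4351% = 12.74%

12.74%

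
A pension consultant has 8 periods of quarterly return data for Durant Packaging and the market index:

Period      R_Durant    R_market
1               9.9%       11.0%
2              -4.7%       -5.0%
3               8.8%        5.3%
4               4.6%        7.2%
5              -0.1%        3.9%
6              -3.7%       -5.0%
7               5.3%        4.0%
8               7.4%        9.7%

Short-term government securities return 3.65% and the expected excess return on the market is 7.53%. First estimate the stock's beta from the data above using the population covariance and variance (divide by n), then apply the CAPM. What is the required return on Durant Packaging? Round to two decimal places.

Mean R_i = (9.9 − 4.7 + 8.8 + 4.6 − 0.1 − 3.7 + 5.3 + 7.4) / 8 = 3.4375%
Mean R_m = (11.0 − 5.0 + 5.3 + 7.2 + 3.9 − 5.0 + 4.0 + 9.7) / 8 = 3.8875%
Σ(R_i − R̄_i)(R_m − R̄_m) = 216.3438  ⇒  Cov = 216.3438 / 8 = 27.0430
Σ(R_m − R̄_m)² = 255.3288  ⇒  Var(R_m) = 255.3288 / 8 = 31.9161
β = Cov / Var(R_m) = 27.0430 / 31.9161 = 0.8473
E(R) = R_f + β × MRP = 3.65% + 0.8473 × 7.53% = 10.03%

10.03%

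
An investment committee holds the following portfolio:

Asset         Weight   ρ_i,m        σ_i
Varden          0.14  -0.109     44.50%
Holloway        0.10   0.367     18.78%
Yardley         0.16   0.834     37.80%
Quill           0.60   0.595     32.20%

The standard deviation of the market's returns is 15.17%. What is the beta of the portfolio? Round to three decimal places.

β_Varden = -0.109 × 44.50% / 15.17% = -0.3197
β_Holloway = 0.367 × 18.78% / 15.17% = 0.4543
β_Yardley = 0.834 × 37.80% / 15.17% = 2.0781
β_Quill = 0.595 × 32.20% / 15.17% = 1.2630
β_P = Σ w_i β_i = 0.14×-0.3197 + 0.10×0.4543 + 0.16×2.0781 + 0.60×1.2630 = 1.0910

1.091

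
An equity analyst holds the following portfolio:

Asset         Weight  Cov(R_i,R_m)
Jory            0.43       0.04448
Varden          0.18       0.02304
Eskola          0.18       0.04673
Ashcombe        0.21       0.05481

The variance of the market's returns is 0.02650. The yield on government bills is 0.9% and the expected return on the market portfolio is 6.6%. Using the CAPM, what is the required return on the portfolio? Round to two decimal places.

β_Jory = 0.04448 / 0.02650 = 1.6785
β_Varden = 0.02304 / 0.02650 = 0.8694
β_Eskola = 0.04673 / 0.02650 = 1.7634
β_Ashcombe = 0.05481 / 0.02650 = 2.0683
β_P = Σ w_i β_i = 0.43×1.6785 + 0.18×0.8694 + 0.18×1.7634 + 0.21×2.0683 = 1.6300
MRP = 6.6% − 0.9% = 5.70%
E(R_P) = R_f + β_P × MRP = 0.9% + 1.6300 × 5.7% = 10.19%

10.19%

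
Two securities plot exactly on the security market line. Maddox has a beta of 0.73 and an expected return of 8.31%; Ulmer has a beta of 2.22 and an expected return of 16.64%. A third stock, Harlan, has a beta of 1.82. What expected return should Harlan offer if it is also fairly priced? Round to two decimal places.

MRP (SML slope) = (16.64% − 8.31%) / (2.22 − 0.73) = 8.33% / 1.49 = 5.5906%
R_f (intercept) = 8.31% − 0.73 × 5.5906% = 4.2289%
E(R_Harlan) = R_f + β × MRP = 4.2289% + 1.82 × 5.5906% = 14.40%

14.40%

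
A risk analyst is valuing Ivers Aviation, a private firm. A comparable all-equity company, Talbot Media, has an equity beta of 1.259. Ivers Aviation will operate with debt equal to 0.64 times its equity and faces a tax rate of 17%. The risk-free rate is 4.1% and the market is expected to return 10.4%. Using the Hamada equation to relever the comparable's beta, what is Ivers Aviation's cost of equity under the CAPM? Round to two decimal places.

β_L = β_U × [1 + (1 − t)(D/E)] = 1.259 × [1 + (1 − 0.17) × 0.64]
    = 1.259 × [1 + 0.83 × 0.64] = 1.259 × 1.5312 = 1.9278
MRP = 10.4% − 4.1% = 6.30%
E(R) = R_f + β_L × MRP = 4.1% + 1.9278 × 6.3% = 16.25%

16.25%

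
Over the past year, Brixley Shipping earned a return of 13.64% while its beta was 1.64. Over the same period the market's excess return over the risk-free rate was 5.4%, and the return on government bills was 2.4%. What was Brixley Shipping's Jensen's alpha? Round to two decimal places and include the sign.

+2.38%

CAPM benchmark = R_f + β(R_m − R_f) = 2.4% + 1.64 × 5.4% = 11.2560%
α = actual − benchmark = 13.64% − 11.2560% = +2.38%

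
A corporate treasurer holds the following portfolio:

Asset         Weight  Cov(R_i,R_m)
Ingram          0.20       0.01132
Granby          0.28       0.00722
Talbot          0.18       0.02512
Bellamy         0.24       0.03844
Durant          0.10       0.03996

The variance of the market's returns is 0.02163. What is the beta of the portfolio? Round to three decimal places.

β_Ingram = 0.01132 / 0.02163 = 0.5233
β_Granby = 0.00722 / 0.02163 = 0.3338
β_Talbot = 0.02512 / 0.02163 = 1.1613
β_Bellamy = 0.03844 / 0.02163 = 1.7772
β_Durant = 0.03996 / 0.02163 = 1.8474
β_P = Σ w_i β_i = 0.20×0.5233 + 0.28×0.3338 + 0.18×1.1613 + 0.24×1.7772 + 0.10×1.8474 = 1.0184

1.018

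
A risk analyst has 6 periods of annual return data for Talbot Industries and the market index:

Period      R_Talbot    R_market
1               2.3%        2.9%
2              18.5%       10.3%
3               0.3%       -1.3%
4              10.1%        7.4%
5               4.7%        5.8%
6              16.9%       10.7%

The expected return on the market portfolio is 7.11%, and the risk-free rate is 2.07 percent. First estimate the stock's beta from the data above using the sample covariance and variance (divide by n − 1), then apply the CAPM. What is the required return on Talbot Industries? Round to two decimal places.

9.94%

Mean R_i = (2.3 + 18.5 + 0.3 + 10.1 + 4.7 + 16.9) / 6 = 8.8000%
Mean R_m = (2.9 + 10.3 − 1.3 + 7.4 + 5.8 + 10.7) / 6 = 5.9667%
Σ(R_i − R̄_i)(R_m − R̄_m) = 164.6200  ⇒  Cov = 164.6200 / 5 = 32.9240
Σ(R_m − R̄_m)² = 105.4733  ⇒  Var(R_m) = 105.4733 / 5 = 21.0947
β = Cov / Var(R_m) = 32.9240 / 21.0947 = 1.5608
MRP = 7.11% − 2.07% = 5.04%
E(R) = R_f + β × MRP = 2.07% + 1.5608 × 5.04% = 9.94%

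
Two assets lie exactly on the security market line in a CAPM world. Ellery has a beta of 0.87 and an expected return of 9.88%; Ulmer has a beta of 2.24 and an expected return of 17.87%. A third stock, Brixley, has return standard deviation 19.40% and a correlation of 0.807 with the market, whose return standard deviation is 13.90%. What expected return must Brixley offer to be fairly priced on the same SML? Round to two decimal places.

11.37%

MRP = (17.87% − 9.88%) / (2.24 − 0.87) = 5.8321%
R_f = 9.88% − 0.87 × 5.8321% = 4.8061%
β_Brixley = ρ·σ_i/σ_m = 0.807 × 19.40 / 13.90 = 1.1263
E(R_Brixley) = R_f + β × MRP = 4.8061% + 1.1263 × 5.8321% = 11.37%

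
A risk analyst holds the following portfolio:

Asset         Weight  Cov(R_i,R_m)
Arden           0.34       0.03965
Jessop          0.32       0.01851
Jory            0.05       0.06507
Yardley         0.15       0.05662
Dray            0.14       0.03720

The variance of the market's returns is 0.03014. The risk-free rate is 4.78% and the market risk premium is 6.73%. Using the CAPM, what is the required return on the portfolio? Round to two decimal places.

β_Arden = 0.03965 / 0.03014 = 1.3155
β_Jessop = 0.01851 / 0.03014 = 0.6141
β_Jory = 0.06507 / 0.03014 = 2.1589
β_Yardley = 0.05662 / 0.03014 = 1.8786
β_Dray = 0.03720 / 0.03014 = 1.2342
β_P = Σ w_i β_i = 0.34×1.3155 + 0.32×0.6141 + 0.05×2.1589 + 0.15×1.8786 + 0.14×1.2342 = 1.2063
E(R_P) = R_f + β_P × MRP = 4.78% + 1.2063 × 6.73% = 12.90%

12.90%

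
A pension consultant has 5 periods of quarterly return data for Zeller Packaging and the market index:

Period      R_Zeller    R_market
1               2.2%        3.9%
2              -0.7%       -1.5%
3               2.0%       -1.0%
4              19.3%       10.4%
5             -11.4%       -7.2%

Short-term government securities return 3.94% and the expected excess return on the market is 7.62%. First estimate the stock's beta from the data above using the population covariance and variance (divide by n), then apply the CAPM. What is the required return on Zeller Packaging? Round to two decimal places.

16.18%

Mean R_i = (2.2 − 0.7 + 2.0 + 19.3 − 11.4) / 5 = 2.2800%
Mean R_m = (3.9 − 1.5 − 1.0 + 10.4 − 7.2) / 5 = 0.9200%
Σ(R_i − R̄_i)(R_m − R̄_m) = 279.9420  ⇒  Cov = 279.9420 / 5 = 55.9884
Σ(R_m − R̄_m)² = 174.2280  ⇒  Var(R_m) = 174.2280 / 5 = 34.8456
β = Cov / Var(R_m) = 55.9884 / 34.8456 = 1.6068
E(R) = R_f + β × MRP = 3.94% + 1.6068 × 7.62% = 16.18%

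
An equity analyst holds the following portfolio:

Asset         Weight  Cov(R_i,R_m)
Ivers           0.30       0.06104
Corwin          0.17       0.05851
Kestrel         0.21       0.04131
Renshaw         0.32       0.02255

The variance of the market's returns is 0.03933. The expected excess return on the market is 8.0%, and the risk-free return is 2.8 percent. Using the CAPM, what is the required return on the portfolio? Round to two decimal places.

11.78%

β_Ivers = 0.06104 / 0.03933 = 1.5520
β_Corwin = 0.05851 / 0.03933 = 1.4877
β_Kestrel = 0.04131 / 0.03933 = 1.0503
β_Renshaw = 0.02255 / 0.03933 = 0.5734
β_P = Σ w_i β_i = 0.30×1.5520 + 0.17×1.4877 + 0.21×1.0503 + 0.32×0.5734 = 1.1226
E(R_P) = R_f + β_P × MRP = 2.8% + 1.1226 × 8.0% = 11.78%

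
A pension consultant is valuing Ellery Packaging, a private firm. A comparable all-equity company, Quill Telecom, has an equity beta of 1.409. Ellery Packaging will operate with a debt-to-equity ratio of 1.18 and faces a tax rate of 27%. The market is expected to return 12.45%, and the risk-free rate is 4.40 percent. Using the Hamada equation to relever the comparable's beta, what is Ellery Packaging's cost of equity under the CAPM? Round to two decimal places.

25.51%

β_L = β_U × [1 + (1 − t)(D/E)] = 1.409 × [1 + (1 − 0.27) × 1.18]
    = 1.409 × [1 + 0.73 × 1.18] = 1.409 × 1.8614 = 2.6227
MRP = 12.45% − 4.40% = 8.05%
E(R) = R_f + β_L × MRP = 4.40% + 2.6227 × 8.05% = 25.51%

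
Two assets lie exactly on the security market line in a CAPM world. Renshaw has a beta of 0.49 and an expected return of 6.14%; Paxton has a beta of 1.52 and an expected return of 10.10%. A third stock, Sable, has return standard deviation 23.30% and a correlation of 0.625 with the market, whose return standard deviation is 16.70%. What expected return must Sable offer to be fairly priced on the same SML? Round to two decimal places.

MRP = (10.10% − 6.14%) / (1.52 − 0.49) = 3.8447%
R_f = 6.14% − 0.49 × 3.8447% = 4.2561%
β_Sable = ρ·σ_i/σ_m = 0.625 × 23.30 / 16.70 = 0.8720
E(R_Sable) = R_f + β × MRP = 4.2561% + 0.8720 × 3.8447% = 7.61%

7.61%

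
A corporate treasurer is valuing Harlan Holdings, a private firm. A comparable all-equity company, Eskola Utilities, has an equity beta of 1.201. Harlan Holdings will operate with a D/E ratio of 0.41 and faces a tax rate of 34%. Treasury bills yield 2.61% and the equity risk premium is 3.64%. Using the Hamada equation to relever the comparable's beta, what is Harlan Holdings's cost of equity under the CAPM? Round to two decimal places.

8.16%

β_L = β_U × [1 + (1 − t)(D/E)] = 1.201 × [1 + (1 − 0.34) × 0.41]
    = 1.201 × [1 + 0.66 × 0.41] = 1.201 × 1.2706 = 1.5260
E(R) = R_f + β_L × MRP = 2.61% + 1.5260 × 3.64% = 8.16%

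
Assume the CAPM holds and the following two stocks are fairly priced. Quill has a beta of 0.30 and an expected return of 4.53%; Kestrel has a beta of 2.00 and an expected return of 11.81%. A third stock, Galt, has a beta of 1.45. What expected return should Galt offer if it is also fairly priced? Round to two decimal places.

9.45%

MRP (SML slope) = (11.81% − 4.53%) / (2.00 − 0.30) = 7.28% / 1.70 = 4.2824%
R_f (intercept) = 4.53% − 0.30 × 4.2824% = 3.2453%
E(R_Galt) = R_f + β × MRP = 3.2453% + 1.45 × 4.2824% = 9.45%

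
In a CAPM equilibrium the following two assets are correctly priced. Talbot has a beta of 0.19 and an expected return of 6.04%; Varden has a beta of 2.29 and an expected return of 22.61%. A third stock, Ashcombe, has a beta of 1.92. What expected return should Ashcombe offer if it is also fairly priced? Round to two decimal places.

MRP (SML slope) = (22.61% − 6.04%) / (2.29 − 0.19) = 16.57% / 2.10 = 7.8905%
R_f (intercept) = 6.04% − 0.19 × 7.8905% = 4.5408%
E(R_Ashcombe) = R_f + β × MRP = 4.5408% + 1.92 × 7.8905% = 19.69%

19.69%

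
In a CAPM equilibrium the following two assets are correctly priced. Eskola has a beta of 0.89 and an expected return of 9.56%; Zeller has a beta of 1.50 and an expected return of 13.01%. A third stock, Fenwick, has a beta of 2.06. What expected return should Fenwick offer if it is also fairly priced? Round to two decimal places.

MRP (SML slope) = (13.01% − 9.56%) / (1.50 − 0.89) = 3.45% / 0.61 = 5.6557%
R_f (intercept) = 9.56% − 0.89 × 5.6557% = 4.5264%
E(R_Fenwick) = R_f + β × MRP = 4.5264% + 2.06 × 5.6557% = 16.18%

16.18%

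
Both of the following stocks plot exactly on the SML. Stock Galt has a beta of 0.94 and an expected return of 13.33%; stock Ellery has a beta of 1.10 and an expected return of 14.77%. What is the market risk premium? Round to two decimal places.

Both satisfy E(R) = R_f + β·MRP, so the slope of the SML is
MRP = (14.77% − 13.33%) / (1.10 − 0.94) = 1.44% / 0.16 = 9.0000%

9.00%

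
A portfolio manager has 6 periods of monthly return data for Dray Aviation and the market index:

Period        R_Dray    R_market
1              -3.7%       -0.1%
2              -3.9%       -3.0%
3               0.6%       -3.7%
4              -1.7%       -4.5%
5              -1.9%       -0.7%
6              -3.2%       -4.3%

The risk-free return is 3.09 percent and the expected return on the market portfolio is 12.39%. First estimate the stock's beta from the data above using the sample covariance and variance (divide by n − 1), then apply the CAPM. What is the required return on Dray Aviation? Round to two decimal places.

0.51%

Mean R_i = (-3.7 − 3.9 + 0.6 − 1.7 − 1.9 − 3.2) / 6 = -2.3000%
Mean R_m = (-0.1 − 3.0 − 3.7 − 4.5 − 0.7 − 4.3) / 6 = -2.7167%
Σ(R_i − R̄_i)(R_m − R̄_m) = -4.9000  ⇒  Cov = -4.9000 / 5 = -0.9800
Σ(R_m − R̄_m)² = 17.6483  ⇒  Var(R_m) = 17.6483 / 5 = 3.5297
β = Cov / Var(R_m) = -0.9800 / 3.5297 = -0.2776
MRP = 12.39% − 3.09% = 9.30%
E(R) = R_f + β × MRP = 3.09% + -0.2776 × 9.30% = 0.51%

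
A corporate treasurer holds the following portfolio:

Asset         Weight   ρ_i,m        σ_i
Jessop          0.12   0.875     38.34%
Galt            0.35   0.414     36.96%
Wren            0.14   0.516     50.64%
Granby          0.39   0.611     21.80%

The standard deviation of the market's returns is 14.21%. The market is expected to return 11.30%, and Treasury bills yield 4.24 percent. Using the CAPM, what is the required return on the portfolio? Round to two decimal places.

β_Jessop = 0.875 × 38.34% / 14.21% = 2.3608
β_Galt = 0.414 × 36.96% / 14.21% = 1.0768
β_Wren = 0.516 × 50.64% / 14.21% = 1.8389
β_Granby = 0.611 × 21.80% / 14.21% = 0.9374
β_P = Σ w_i β_i = 0.12×2.3608 + 0.35×1.0768 + 0.14×1.8389 + 0.39×0.9374 = 1.2832
MRP = 11.30% − 4.24% = 7.06%
E(R_P) = R_f + β_P × MRP = 4.24% + 1.2832 × 7.06% = 13.30%

13.30%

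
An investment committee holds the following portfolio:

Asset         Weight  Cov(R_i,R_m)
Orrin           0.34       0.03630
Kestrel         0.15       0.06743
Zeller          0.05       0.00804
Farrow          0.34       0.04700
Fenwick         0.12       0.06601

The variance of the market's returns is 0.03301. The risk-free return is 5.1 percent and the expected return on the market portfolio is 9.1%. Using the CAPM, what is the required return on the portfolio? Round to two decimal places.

β_Orrin = 0.03630 / 0.03301 = 1.0997
β_Kestrel = 0.06743 / 0.03301 = 2.0427
β_Zeller = 0.00804 / 0.03301 = 0.2436
β_Farrow = 0.04700 / 0.03301 = 1.4238
β_Fenwick = 0.06601 / 0.03301 = 1.9997
β_P = Σ w_i β_i = 0.34×1.0997 + 0.15×2.0427 + 0.05×0.2436 + 0.34×1.4238 + 0.12×1.9997 = 1.4165
MRP = 9.1% − 5.1% = 4.00%
E(R_P) = R_f + β_P × MRP = 5.1% + 1.4165 × 4.0% = 10.77%

10.77%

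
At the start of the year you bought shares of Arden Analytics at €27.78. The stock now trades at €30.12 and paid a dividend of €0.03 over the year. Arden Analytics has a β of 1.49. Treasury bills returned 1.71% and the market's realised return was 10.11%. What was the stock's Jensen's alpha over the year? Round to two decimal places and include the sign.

Realised HPR = (P1 + D1 − P0) / P0 = (30.12 + 0.03 − 27.78) / 27.78 = 2.37 / 27.78 = 8.5313%
MRP = 10.11% − 1.71% = 8.40%
CAPM required = R_f + β·MRP = 1.71% + 1.49 × 8.40% = 14.2260%
α = realised − required = 8.5313% − 14.2260% = -5.69%

-5.69%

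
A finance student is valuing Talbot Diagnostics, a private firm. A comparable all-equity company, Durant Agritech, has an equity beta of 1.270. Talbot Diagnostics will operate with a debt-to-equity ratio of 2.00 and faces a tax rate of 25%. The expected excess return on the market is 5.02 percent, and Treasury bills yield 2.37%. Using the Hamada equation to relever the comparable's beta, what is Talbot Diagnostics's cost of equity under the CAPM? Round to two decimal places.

18.31%

β_L = β_U × [1 + (1 − t)(D/E)] = 1.270 × [1 + (1 − 0.25) × 2.00]
    = 1.270 × [1 + 0.75 × 2.00] = 1.270 × 2.5000 = 3.1750
E(R) = R_f + β_L × MRP = 2.37% + 3.1750 × 5.02% = 18.31%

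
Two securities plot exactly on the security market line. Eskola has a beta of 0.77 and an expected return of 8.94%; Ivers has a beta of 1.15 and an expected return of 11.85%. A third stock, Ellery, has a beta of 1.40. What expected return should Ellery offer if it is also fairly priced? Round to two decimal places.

13.76%

MRP (SML slope) = (11.85% − 8.94%) / (1.15 − 0.77) = 2.91% / 0.38 = 7.6579%
R_f (intercept) = 8.94% − 0.77 × 7.6579% = 3.0434%
E(R_Ellery) = R_f + β × MRP = 3.0434% + 1.40 × 7.6579% = 13.76%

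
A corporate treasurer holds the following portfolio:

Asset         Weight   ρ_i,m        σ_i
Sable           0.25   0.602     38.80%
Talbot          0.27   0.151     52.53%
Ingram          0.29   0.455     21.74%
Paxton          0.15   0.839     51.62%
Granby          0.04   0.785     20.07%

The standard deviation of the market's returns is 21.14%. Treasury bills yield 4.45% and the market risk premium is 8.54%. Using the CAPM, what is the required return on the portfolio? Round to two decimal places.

β_Sable = 0.602 × 38.80% / 21.14% = 1.1049
β_Talbot = 0.151 × 52.53% / 21.14% = 0.3752
β_Ingram = 0.455 × 21.74% / 21.14% = 0.4679
β_Paxton = 0.839 × 51.62% / 21.14% = 2.0487
β_Granby = 0.785 × 20.07% / 21.14% = 0.7453
β_P = Σ w_i β_i = 0.25×1.1049 + 0.27×0.3752 + 0.29×0.4679 + 0.15×2.0487 + 0.04×0.7453 = 0.8503
E(R_P) = R_f + β_P × MRP = 4.45% + 0.8503 × 8.54% = 11.71%

11.71%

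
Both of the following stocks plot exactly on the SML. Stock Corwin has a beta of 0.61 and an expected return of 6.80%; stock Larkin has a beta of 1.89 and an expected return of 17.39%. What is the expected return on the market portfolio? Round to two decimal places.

10.03%

Both satisfy E(R) = R_f + β·MRP, so the slope of the SML is
MRP = (17.39% − 6.80%) / (1.89 − 0.61) = 10.59% / 1.28 = 8.2734%
R_f = E(R_Corwin) − β_Corwin·MRP = 6.80% − 0.61 × 8.2734% = 1.7532%
E(R_m) = R_f + MRP = 1.7532% + 8.2734% = 10.03%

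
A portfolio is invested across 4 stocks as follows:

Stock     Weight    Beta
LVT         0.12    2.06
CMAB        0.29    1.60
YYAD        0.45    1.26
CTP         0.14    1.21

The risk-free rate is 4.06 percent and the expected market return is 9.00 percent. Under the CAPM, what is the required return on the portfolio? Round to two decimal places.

11.21%

β_P = Σ w_i β_i = 0.12×2.06 + 0.29×1.60 + 0.45×1.26 + 0.14×1.21 = 1.4476
MRP = 9.00% − 4.06% = 4.94%
E(R_P) = R_f + β_P × MRP = 4.06% + 1.4476 × 4.94% = 11.21%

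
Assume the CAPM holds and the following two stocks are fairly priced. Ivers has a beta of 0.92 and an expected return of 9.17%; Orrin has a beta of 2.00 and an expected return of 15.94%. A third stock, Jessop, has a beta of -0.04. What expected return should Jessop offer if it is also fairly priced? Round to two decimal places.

MRP (SML slope) = (15.94% − 9.17%) / (2.00 − 0.92) = 6.77% / 1.08 = 6.2685%
R_f (intercept) = 9.17% − 0.92 × 6.2685% = 3.4030%
E(R_Jessop) = R_f + β × MRP = 3.4030% + -0.04 × 6.2685% = 3.15%

3.15%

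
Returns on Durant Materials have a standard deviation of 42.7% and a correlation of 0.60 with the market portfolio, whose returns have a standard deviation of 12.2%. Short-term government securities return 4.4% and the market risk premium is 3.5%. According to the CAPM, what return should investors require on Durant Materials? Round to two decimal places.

β = ρ × σ_i / σ_m = 0.60 × 42.7% / 12.2% = 2.1000
E(R) = 4.4% + 2.1000 × 3.5% = 11.75%

11.75%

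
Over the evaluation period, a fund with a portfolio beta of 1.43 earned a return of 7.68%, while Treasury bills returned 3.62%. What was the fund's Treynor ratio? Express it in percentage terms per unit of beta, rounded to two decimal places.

Treynor = (R_P − R_f) / β_P = (7.68% − 3.62%) / 1.4300 = 4.06% / 1.4300 = 2.84%

2.84%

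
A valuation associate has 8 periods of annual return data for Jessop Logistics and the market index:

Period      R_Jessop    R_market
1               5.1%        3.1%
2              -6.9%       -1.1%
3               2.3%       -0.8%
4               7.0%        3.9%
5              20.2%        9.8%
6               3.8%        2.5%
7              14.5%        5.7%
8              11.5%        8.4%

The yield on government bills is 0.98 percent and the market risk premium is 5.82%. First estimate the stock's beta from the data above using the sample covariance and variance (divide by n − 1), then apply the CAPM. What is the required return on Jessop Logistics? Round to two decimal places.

12.25%

Mean R_i = (5.1 − 6.9 + 2.3 + 7.0 + 20.2 + 3.8 + 14.5 + 11.5) / 8 = 7.1875%
Mean R_m = (3.1 − 1.1 − 0.8 + 3.9 + 9.8 + 2.5 + 5.7 + 8.4) / 8 = 3.9375%
Σ(R_i − R̄_i)(R_m − R̄_m) = 209.1638  ⇒  Cov = 209.1638 / 7 = 29.8805
Σ(R_m − R̄_m)² = 107.9788  ⇒  Var(R_m) = 107.9788 / 7 = 15.4255
β = Cov / Var(R_m) = 29.8805 / 15.4255 = 1.9371
E(R) = R_f + β × MRP = 0.98% + 1.9371 × 5.82% = 12.25%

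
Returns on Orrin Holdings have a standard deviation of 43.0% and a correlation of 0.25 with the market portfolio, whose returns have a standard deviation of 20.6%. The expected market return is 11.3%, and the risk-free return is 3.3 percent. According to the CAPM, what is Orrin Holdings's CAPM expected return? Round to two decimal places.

7.47%

β = ρ × σ_i / σ_m = 0.25 × 43.0% / 20.6% = 0.5218
MRP = 11.3% − 3.3% = 8.00%
E(R) = 3.3% + 0.5218 × 8.0% = 7.47%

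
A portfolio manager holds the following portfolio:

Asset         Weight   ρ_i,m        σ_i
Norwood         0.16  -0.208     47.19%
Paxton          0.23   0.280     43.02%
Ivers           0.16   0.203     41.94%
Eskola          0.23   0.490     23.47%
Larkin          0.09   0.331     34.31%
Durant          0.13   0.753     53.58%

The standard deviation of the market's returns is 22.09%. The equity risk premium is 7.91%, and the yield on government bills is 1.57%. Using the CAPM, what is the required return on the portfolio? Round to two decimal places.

β_Norwood = -0.208 × 47.19% / 22.09% = -0.4443
β_Paxton = 0.280 × 43.02% / 22.09% = 0.5453
β_Ivers = 0.203 × 41.94% / 22.09% = 0.3854
β_Eskola = 0.490 × 23.47% / 22.09% = 0.5206
β_Larkin = 0.331 × 34.31% / 22.09% = 0.5141
β_Durant = 0.753 × 53.58% / 22.09% = 1.8264
β_P = Σ w_i β_i = 0.16×-0.4443 + 0.23×0.5453 + 0.16×0.3854 + 0.23×0.5206 + 0.09×0.5141 + 0.13×1.8264 = 0.5194
E(R_P) = R_f + β_P × MRP = 1.57% + 0.5194 × 7.91% = 5.68%

5.68%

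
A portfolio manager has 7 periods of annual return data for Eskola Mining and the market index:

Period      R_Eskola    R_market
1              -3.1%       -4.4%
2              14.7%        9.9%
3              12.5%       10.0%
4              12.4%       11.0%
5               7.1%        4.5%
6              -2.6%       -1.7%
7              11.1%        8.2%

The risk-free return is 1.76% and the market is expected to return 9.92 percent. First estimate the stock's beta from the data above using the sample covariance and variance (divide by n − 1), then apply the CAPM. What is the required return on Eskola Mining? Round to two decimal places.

11.39%

Mean R_i = (-3.1 + 14.7 + 12.5 + 12.4 + 7.1 − 2.6 + 11.1) / 7 = 7.4429%
Mean R_m = (-4.4 + 9.9 + 10.0 + 11.0 + 4.5 − 1.7 + 8.2) / 7 = 5.3571%
Σ(R_i − R̄_i)(R_m − R̄_m) = 268.8529  ⇒  Cov = 268.8529 / 6 = 44.8088
Σ(R_m − R̄_m)² = 227.8571  ⇒  Var(R_m) = 227.8571 / 6 = 37.9762
β = Cov / Var(R_m) = 44.8088 / 37.9762 = 1.1799
MRP = 9.92% − 1.76% = 8.16%
E(R) = R_f + β × MRP = 1.76% + 1.1799 × 8.16% = 11.39%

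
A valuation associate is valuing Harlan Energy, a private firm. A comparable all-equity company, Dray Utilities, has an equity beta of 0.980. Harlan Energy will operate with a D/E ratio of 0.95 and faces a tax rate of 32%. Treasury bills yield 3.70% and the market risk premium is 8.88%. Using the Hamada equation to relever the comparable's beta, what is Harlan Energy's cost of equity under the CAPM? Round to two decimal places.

18.02%

β_L = β_U × [1 + (1 − t)(D/E)] = 0.980 × [1 + (1 − 0.32) × 0.95]
    = 0.980 × [1 + 0.68 × 0.95] = 0.980 × 1.6460 = 1.6131
E(R) = R_f + β_L × MRP = 3.70% + 1.6131 × 8.88% = 18.02%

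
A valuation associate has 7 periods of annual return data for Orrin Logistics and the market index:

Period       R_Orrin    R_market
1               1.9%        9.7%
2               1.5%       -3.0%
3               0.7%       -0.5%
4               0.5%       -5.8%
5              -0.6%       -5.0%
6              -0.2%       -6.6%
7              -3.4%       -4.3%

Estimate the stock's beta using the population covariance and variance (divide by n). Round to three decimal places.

0.161

Mean R_i = (1.9 + 1.5 + 0.7 + 0.5 − 0.6 − 0.2 − 3.4) / 7 = 0.0571%
Mean R_m = (9.7 − 3.0 − 0.5 − 5.8 − 5.0 − 6.6 − 4.3) / 7 = -2.2143%
Σ(R_i − R̄_i)(R_m − R̄_m) = 30.5057  ⇒  Cov = 30.5057 / 7 = 4.3580
Σ(R_m − R̄_m)² = 189.7086  ⇒  Var(R_m) = 189.7086 / 7 = 27.1012
β = Cov / Var(R_m) = 4.3580 / 27.1012 = 0.1608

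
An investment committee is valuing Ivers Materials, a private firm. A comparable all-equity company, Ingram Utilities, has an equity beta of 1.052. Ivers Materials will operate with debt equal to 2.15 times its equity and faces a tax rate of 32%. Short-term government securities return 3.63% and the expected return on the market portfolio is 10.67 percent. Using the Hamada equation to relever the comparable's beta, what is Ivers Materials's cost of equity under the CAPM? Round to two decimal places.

β_L = β_U × [1 + (1 − t)(D/E)] = 1.052 × [1 + (1 − 0.32) × 2.15]
    = 1.052 × [1 + 0.68 × 2.15] = 1.052 × 2.4620 = 2.5900
MRP = 10.67% − 3.63% = 7.04%
E(R) = R_f + β_L × MRP = 3.63% + 2.5900 × 7.04% = 21.86%

21.86%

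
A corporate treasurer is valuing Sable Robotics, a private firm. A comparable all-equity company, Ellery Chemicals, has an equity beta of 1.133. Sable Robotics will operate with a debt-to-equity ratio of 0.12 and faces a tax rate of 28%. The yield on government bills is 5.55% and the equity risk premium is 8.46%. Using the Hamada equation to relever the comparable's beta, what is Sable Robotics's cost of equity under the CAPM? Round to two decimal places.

15.96%

β_L = β_U × [1 + (1 − t)(D/E)] = 1.133 × [1 + (1 − 0.28) × 0.12]
    = 1.133 × [1 + 0.72 × 0.12] = 1.133 × 1.0864 = 1.2309
E(R) = R_f + β_L × MRP = 5.55% + 1.2309 × 8.46% = 15.96%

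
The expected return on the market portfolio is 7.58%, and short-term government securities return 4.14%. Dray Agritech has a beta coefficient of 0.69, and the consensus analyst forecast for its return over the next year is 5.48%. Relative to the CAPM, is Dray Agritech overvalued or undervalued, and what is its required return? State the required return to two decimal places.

MRP = 7.58% − 4.14% = 3.44%
Required return = R_f + β·MRP = 4.14% + 0.69 × 3.44% = 6.51%
Forecast 5.48% < required 6.51% → the stock plots below the SML → overvalued.

Overvalued; required return 6.51%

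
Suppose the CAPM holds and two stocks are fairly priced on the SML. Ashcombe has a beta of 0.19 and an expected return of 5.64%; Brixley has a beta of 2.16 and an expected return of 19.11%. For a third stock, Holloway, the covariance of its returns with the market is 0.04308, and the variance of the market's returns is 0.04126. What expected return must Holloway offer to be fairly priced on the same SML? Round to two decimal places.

11.48%

MRP = (19.11% − 5.64%) / (2.16 − 0.19) = 6.8376%
R_f = 5.64% − 0.19 × 6.8376% = 4.3409%
β_Holloway = Cov / Var(R_m) = 0.04308 / 0.04126 = 1.0441
E(R_Holloway) = R_f + β × MRP = 4.3409% + 1.0441 × 6.8376% = 11.48%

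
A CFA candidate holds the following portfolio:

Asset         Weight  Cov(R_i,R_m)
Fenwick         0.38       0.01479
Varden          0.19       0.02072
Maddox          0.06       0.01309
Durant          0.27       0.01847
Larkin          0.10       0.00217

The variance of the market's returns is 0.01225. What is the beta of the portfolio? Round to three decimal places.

1.269

β_Fenwick = 0.01479 / 0.01225 = 1.2073
β_Varden = 0.02072 / 0.01225 = 1.6914
β_Maddox = 0.01309 / 0.01225 = 1.0686
β_Durant = 0.01847 / 0.01225 = 1.5078
β_Larkin = 0.00217 / 0.01225 = 0.1771
β_P = Σ w_i β_i = 0.38×1.2073 + 0.19×1.6914 + 0.06×1.0686 + 0.27×1.5078 + 0.10×0.1771 = 1.2691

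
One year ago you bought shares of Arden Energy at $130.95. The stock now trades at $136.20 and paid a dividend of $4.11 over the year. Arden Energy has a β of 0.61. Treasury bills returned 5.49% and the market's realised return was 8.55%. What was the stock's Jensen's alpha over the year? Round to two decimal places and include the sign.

-0.21%

Realised HPR = (P1 + D1 − P0) / P0 = (136.20 + 4.11 − 130.95) / 130.95 = 9.36 / 130.95 = 7.1478%
MRP = 8.55% − 5.49% = 3.06%
CAPM required = R_f + β·MRP = 5.49% + 0.61 × 3.06% = 7.3566%
α = realised − required = 7.1478% − 7.3566% = -0.21%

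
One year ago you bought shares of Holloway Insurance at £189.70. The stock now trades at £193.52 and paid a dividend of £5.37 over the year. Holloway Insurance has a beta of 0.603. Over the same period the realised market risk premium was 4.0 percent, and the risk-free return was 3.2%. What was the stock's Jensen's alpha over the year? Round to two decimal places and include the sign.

-0.77%

Realised HPR = (P1 + D1 − P0) / P0 = (193.52 + 5.37 − 189.70) / 189.70 = 9.19 / 189.70 = 4.8445%
CAPM required = R_f + β·MRP = 3.2% + 0.603 × 4.0% = 5.6120%
α = realised − required = 4.8445% − 5.6120% = -0.77%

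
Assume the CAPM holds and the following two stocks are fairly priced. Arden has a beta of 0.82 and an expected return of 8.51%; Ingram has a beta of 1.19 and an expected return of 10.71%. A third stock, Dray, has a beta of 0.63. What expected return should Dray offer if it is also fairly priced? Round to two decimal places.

7.38%

MRP (SML slope) = (10.71% − 8.51%) / (1.19 − 0.82) = 2.20% / 0.37 = 5.9459%
R_f (intercept) = 8.51% − 0.82 × 5.9459% = 3.6344%
E(R_Dray) = R_f + β × MRP = 3.6344% + 0.63 × 5.9459% = 7.38%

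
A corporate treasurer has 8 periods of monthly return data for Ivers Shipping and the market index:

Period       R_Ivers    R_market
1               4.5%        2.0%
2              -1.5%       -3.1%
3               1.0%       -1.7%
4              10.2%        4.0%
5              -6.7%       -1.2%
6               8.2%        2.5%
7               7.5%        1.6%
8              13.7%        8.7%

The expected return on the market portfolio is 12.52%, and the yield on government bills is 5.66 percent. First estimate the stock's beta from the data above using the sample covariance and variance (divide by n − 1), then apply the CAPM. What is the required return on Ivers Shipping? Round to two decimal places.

Mean R_i = (4.5 − 1.5 + 1.0 + 10.2 − 6.7 + 8.2 + 7.5 + 13.7) / 8 = 4.6125%
Mean R_m = (2.0 − 3.1 − 1.7 + 4.0 − 1.2 + 2.5 + 1.6 + 8.7) / 8 = 1.6000%
Σ(R_i − R̄_i)(R_m − R̄_m) = 153.4400  ⇒  Cov = 153.4400 / 7 = 21.9200
Σ(R_m − R̄_m)² = 97.9600  ⇒  Var(R_m) = 97.9600 / 7 = 13.9943
β = Cov / Var(R_m) = 21.9200 / 13.9943 = 1.5664
MRP = 12.52% − 5.66% = 6.86%
E(R) = R_f + β × MRP = 5.66% + 1.5664 × 6.86% = 16.41%

16.41%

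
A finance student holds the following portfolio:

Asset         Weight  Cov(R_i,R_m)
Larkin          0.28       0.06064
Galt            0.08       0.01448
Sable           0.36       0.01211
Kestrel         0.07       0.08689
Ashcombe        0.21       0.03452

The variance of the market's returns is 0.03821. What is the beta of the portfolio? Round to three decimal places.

β_Larkin = 0.06064 / 0.03821 = 1.5870
β_Galt = 0.01448 / 0.03821 = 0.3790
β_Sable = 0.01211 / 0.03821 = 0.3169
β_Kestrel = 0.08689 / 0.03821 = 2.2740
β_Ashcombe = 0.03452 / 0.03821 = 0.9034
β_P = Σ w_i β_i = 0.28×1.5870 + 0.08×0.3790 + 0.36×0.3169 + 0.07×2.2740 + 0.21×0.9034 = 0.9377

0.938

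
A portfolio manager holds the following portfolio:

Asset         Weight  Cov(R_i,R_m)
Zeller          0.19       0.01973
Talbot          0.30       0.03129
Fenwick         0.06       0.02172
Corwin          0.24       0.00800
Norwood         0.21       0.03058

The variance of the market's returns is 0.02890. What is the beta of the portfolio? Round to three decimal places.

β_Zeller = 0.01973 / 0.02890 = 0.6827
β_Talbot = 0.03129 / 0.02890 = 1.0827
β_Fenwick = 0.02172 / 0.02890 = 0.7516
β_Corwin = 0.00800 / 0.02890 = 0.2768
β_Norwood = 0.03058 / 0.02890 = 1.0581
β_P = Σ w_i β_i = 0.19×0.6827 + 0.30×1.0827 + 0.06×0.7516 + 0.24×0.2768 + 0.21×1.0581 = 0.7883

0.788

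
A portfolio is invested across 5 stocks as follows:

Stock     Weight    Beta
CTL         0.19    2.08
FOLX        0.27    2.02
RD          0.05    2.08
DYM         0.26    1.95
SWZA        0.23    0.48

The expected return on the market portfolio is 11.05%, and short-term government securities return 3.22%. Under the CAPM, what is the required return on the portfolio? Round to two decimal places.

16.23%

β_P = Σ w_i β_i = 0.19×2.08 + 0.27×2.02 + 0.05×2.08 + 0.26×1.95 + 0.23×0.48 = 1.6620
MRP = 11.05% − 3.22% = 7.83%
E(R_P) = R_f + β_P × MRP = 3.22% + 1.6620 × 7.83% = 16.23%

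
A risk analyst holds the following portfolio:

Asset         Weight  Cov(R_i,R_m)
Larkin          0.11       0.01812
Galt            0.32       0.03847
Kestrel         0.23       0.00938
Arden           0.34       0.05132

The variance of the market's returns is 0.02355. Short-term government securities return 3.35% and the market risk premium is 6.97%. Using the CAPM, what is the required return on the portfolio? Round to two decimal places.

13.39%

β_Larkin = 0.01812 / 0.02355 = 0.7694
β_Galt = 0.03847 / 0.02355 = 1.6335
β_Kestrel = 0.00938 / 0.02355 = 0.3983
β_Arden = 0.05132 / 0.02355 = 2.1792
β_P = Σ w_i β_i = 0.11×0.7694 + 0.32×1.6335 + 0.23×0.3983 + 0.34×2.1792 = 1.4399
E(R_P) = R_f + β_P × MRP = 3.35% + 1.4399 × 6.97% = 13.39%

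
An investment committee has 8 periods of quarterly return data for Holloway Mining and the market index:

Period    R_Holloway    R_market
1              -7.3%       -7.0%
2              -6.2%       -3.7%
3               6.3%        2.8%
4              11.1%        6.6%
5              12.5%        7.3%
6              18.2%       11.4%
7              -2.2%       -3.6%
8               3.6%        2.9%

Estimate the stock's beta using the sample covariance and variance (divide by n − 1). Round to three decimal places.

1.433

Mean R_i = (-7.3 − 6.2 + 6.3 + 11.1 + 12.5 + 18.2 − 2.2 + 3.6) / 8 = 4.5000%
Mean R_m = (-7.0 − 3.7 + 2.8 + 6.6 + 7.3 + 11.4 − 3.6 + 2.9) / 8 = 2.0875%
Σ(R_i − R̄_i)(R_m − R̄_m) = 406.8800  ⇒  Cov = 406.8800 / 7 = 58.1257
Σ(R_m − R̄_m)² = 283.8488  ⇒  Var(R_m) = 283.8488 / 7 = 40.5498
β = Cov / Var(R_m) = 58.1257 / 40.5498 = 1.4334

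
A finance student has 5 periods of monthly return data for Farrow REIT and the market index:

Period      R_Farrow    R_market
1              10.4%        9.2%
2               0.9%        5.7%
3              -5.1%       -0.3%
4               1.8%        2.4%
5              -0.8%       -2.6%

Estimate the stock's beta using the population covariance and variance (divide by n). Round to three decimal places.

Mean R_i = (10.4 + 0.9 − 5.1 + 1.8 − 0.8) / 5 = 1.4400%
Mean R_m = (9.2 + 5.7 − 0.3 + 2.4 − 2.6) / 5 = 2.8800%
Σ(R_i − R̄_i)(R_m − R̄_m) = 88.0040  ⇒  Cov = 88.0040 / 5 = 17.6008
Σ(R_m − R̄_m)² = 88.2680  ⇒  Var(R_m) = 88.2680 / 5 = 17.6536
β = Cov / Var(R_m) = 17.6008 / 17.6536 = 0.9970

0.997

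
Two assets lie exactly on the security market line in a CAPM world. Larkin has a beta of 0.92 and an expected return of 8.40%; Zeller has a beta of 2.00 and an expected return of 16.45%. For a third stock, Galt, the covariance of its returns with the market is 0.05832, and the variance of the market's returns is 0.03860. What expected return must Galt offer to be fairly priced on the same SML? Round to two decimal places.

MRP = (16.45% − 8.40%) / (2.00 − 0.92) = 7.4537%
R_f = 8.40% − 0.92 × 7.4537% = 1.5426%
β_Galt = Cov / Var(R_m) = 0.05832 / 0.03860 = 1.5109
E(R_Galt) = R_f + β × MRP = 1.5426% + 1.5109 × 7.4537% = 12.80%

12.80%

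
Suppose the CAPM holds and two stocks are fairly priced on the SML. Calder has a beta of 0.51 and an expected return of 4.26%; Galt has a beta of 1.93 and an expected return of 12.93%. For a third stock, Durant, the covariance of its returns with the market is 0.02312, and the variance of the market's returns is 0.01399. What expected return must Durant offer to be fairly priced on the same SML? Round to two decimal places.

11.24%

MRP = (12.93% − 4.26%) / (1.93 − 0.51) = 6.1056%
R_f = 4.26% − 0.51 × 6.1056% = 1.1461%
β_Durant = Cov / Var(R_m) = 0.02312 / 0.01399 = 1.6526
E(R_Durant) = R_f + β × MRP = 1.1461% + 1.6526 × 6.1056% = 11.24%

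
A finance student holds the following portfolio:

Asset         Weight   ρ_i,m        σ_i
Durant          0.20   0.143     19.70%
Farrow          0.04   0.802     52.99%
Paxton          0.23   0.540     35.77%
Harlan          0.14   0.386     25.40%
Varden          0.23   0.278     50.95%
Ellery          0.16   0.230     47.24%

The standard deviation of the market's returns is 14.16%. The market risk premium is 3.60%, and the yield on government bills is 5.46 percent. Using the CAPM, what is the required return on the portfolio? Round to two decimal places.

8.78%

β_Durant = 0.143 × 19.70% / 14.16% = 0.1989
β_Farrow = 0.802 × 52.99% / 14.16% = 3.0013
β_Paxton = 0.540 × 35.77% / 14.16% = 1.3641
β_Harlan = 0.386 × 25.40% / 14.16% = 0.6924
β_Varden = 0.278 × 50.95% / 14.16% = 1.0003
β_Ellery = 0.230 × 47.24% / 14.16% = 0.7673
β_P = Σ w_i β_i = 0.20×0.1989 + 0.04×3.0013 + 0.23×1.3641 + 0.14×0.6924 + 0.23×1.0003 + 0.16×0.7673 = 0.9233
E(R_P) = R_f + β_P × MRP = 5.46% + 0.9233 × 3.60% = 8.78%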